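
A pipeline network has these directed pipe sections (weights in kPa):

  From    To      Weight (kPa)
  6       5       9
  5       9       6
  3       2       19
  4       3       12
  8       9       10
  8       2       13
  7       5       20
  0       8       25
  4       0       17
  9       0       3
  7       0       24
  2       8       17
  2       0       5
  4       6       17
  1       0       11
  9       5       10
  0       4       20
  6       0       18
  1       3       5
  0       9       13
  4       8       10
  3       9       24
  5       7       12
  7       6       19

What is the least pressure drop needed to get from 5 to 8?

34 kPa

Candidate routes:
5–9–0–8: 6+3+25 = 34
5–9–0–4–8: 6+3+20+10 = 39
The minimum is 34 kPa via 5–9–0–8.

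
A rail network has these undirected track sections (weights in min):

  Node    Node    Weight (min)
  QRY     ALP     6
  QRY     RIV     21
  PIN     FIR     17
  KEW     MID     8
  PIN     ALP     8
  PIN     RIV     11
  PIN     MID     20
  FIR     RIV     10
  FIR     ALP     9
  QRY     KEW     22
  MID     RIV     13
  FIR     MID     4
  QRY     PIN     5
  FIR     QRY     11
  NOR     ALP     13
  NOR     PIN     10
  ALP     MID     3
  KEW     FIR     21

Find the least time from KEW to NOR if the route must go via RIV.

42 min

Shortest KEW→RIV: KEW → MID → RIV = 21
Best RIV to NOR: RIV → PIN → NOR costing 21
Total via RIV: 21 + 21 = 42 min.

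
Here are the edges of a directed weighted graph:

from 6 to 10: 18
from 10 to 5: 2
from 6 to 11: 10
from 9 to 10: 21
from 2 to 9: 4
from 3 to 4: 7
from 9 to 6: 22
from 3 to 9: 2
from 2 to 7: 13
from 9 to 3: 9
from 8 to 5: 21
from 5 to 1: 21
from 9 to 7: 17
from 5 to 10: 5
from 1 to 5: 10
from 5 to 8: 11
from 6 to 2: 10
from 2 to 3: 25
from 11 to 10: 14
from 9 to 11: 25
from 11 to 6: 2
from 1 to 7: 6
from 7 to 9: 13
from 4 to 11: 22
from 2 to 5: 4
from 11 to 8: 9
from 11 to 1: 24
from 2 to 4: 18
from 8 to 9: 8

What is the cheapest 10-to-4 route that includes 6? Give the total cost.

71

Shortest 10→6: 10–5–8–9–6 = 43
Shortest 6→4: 6–2–4 = 28
Total via 6: 43 + 28 = 71.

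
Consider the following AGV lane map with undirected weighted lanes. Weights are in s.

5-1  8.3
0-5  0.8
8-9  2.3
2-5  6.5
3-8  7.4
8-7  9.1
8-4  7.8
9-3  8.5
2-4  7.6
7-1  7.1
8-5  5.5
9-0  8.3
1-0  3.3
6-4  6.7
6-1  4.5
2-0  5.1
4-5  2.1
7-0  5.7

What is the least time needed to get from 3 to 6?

Settle nodes by increasing distance from 3:
3: 0
8: 7.4  (via 3)
9: 8.5  (via 3)
5: 12.9  (via 8)
0: 13.7  (via 5)
4: 15  (via 5)
7: 16.5  (via 8)
1: 17  (via 0)
2: 18.8  (via 0)
6: 21.5  (via 1)
Shortest route: 3 → 8 → 5 → 0 → 1 → 6 = 21.5 s.

21.5 s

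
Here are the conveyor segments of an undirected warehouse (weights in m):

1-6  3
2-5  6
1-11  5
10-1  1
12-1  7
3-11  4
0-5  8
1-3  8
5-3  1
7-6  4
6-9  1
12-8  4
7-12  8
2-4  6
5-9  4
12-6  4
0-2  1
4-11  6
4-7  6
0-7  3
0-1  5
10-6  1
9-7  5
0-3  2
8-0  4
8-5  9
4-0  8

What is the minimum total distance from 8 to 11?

10 m

Running Dijkstra from 8:
8: 0
0: 4  (via 8)
12: 4  (via 8)
2: 5  (via 0)
3: 6  (via 0)
5: 7  (via 3)
7: 7  (via 0)
6: 8  (via 12)
1: 9  (via 0)
9: 9  (via 6)
10: 9  (via 6)
11: 10  (via 3)
Shortest route: 8–0–3–11 = 10 m.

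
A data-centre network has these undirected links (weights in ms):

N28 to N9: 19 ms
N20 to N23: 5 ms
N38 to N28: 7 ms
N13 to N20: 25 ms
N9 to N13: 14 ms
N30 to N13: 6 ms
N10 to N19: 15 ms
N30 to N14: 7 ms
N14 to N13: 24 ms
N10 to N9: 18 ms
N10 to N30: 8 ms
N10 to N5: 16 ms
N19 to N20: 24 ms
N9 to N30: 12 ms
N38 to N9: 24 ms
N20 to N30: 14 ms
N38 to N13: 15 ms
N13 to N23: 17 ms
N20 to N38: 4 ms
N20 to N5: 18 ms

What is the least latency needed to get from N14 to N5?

Running Dijkstra from N14:
N14: 0
N30: 7  (via N14)
N13: 13  (via N30)
N10: 15  (via N30)
N9: 19  (via N30)
N20: 21  (via N30)
N38: 25  (via N20)
N23: 26  (via N20)
N19: 30  (via N10)
N5: 31  (via N10)
Shortest route: N14–N30–N10–N5 = 31 ms.

31 ms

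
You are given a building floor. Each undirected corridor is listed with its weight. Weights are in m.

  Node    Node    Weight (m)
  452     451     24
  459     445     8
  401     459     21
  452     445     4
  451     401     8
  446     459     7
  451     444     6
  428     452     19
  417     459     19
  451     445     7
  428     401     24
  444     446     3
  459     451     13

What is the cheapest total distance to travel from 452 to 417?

31 m

Shortest distances from 452:
452: 0
445: 4  (via 452)
451: 11  (via 445)
459: 12  (via 445)
444: 17  (via 451)
446: 19  (via 459)
428: 19  (via 452)
401: 19  (via 451)
417: 31  (via 459)
Shortest route: 452 → 445 → 459 → 417 = 31 m.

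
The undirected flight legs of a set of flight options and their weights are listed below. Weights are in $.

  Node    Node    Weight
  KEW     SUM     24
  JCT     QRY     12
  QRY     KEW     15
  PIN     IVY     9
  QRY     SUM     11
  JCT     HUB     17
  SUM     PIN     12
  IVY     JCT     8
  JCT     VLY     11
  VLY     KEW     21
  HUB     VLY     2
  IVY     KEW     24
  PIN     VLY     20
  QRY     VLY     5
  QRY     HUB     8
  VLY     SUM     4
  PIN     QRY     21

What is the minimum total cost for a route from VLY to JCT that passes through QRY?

$17

Shortest VLY→QRY: VLY → QRY = 5
Shortest QRY→JCT: QRY → JCT = 12
Total via QRY: 5 + 12 = $17.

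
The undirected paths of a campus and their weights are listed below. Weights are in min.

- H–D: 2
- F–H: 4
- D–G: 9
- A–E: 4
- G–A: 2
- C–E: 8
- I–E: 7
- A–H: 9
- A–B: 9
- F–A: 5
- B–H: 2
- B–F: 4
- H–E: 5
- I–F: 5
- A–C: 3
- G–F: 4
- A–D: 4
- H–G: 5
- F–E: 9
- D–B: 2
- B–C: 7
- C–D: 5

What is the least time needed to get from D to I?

Candidate routes:
D–B–H–F–I: 2+2+4+5 = 13
D–B–F–I: 2+4+5 = 11
D–H–B–F–I: 2+2+4+5 = 13
Cheapest is D–B–F–I at 11 min.

11 min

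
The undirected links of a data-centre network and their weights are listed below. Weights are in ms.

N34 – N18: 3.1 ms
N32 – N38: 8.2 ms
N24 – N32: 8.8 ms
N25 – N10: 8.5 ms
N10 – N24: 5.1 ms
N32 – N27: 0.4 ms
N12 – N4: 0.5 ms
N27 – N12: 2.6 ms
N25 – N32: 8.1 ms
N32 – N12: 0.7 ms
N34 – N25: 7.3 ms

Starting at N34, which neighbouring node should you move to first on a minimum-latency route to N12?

Compare a few routes:
N34–N25–N32–N12: 7.3+8.1+0.7 = 16.1
N34–N25–N32–N27–N12: 7.3+8.1+0.4+2.6 = 18.4
N34–N25–N10–N24–N32–N12: 7.3+8.5+5.1+8.8+0.7 = 30.4
The minimum is 16.1 ms via N34–N25–N32–N12.
So from N34 the first move is to N25.

N25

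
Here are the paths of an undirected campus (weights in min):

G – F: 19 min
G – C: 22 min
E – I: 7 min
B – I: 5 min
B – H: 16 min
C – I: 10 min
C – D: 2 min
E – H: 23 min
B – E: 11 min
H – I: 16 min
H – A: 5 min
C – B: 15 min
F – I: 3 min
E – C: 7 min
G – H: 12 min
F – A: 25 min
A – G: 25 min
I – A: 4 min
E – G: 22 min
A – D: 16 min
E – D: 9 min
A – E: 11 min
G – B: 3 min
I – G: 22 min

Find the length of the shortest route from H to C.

Candidate routes:
H → A → E → C: 5+11+7 = 23
H → A → I → E → C: 5+4+7+7 = 23
H → A → D → C: 5+16+2 = 23
H → A → I → C: 5+4+10 = 19
The minimum is 19 min via H → A → I → C.

19 min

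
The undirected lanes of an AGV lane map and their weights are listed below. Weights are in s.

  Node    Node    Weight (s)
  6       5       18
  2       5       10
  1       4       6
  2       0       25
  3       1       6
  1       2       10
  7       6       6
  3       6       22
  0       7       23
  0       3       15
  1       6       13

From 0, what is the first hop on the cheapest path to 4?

3

Candidate routes:
0 → 2 → 1 → 4: 25+10+6 = 41
0 → 3 → 1 → 4: 15+6+6 = 27
Cheapest is 0 → 3 → 1 → 4 at 27 s.
So from 0 the first move is to 3.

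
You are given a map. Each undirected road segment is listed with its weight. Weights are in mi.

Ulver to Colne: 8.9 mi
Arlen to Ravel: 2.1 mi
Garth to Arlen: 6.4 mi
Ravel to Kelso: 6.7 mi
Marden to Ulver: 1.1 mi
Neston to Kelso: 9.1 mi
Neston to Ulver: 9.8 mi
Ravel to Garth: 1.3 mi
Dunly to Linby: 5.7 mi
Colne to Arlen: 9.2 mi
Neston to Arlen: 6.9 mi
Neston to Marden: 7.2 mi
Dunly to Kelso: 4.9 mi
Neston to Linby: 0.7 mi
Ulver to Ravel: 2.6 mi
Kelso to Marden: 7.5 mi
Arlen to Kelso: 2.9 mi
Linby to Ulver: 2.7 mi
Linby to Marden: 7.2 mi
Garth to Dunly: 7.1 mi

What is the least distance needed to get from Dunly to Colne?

17 mi

Shortest distances from Dunly:
Dunly: 0
Kelso: 4.9  (via Dunly)
Linby: 5.7  (via Dunly)
Neston: 6.4  (via Linby)
Garth: 7.1  (via Dunly)
Arlen: 7.8  (via Kelso)
Ravel: 8.4  (via Garth)
Ulver: 8.4  (via Linby)
Marden: 9.5  (via Ulver)
Colne: 17  (via Arlen)
Shortest route: Dunly → Kelso → Arlen → Colne = 17 mi.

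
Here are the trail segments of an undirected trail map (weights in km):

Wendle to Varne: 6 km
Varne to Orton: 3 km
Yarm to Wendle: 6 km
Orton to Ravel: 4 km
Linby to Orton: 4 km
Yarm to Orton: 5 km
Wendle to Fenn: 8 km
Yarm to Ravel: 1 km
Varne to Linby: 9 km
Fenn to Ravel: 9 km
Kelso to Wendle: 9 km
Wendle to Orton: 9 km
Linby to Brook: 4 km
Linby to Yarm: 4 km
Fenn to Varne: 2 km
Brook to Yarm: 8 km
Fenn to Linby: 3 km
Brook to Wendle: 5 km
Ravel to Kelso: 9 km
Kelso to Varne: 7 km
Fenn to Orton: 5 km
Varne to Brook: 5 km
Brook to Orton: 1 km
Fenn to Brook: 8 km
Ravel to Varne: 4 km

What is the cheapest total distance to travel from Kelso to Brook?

11 km

Shortest distances from Kelso:
Kelso: 0
Varne: 7  (via Kelso)
Wendle: 9  (via Kelso)
Ravel: 9  (via Kelso)
Fenn: 9  (via Varne)
Yarm: 10  (via Ravel)
Orton: 10  (via Varne)
Brook: 11  (via Orton)
Shortest route: Kelso → Varne → Orton → Brook = 11 km.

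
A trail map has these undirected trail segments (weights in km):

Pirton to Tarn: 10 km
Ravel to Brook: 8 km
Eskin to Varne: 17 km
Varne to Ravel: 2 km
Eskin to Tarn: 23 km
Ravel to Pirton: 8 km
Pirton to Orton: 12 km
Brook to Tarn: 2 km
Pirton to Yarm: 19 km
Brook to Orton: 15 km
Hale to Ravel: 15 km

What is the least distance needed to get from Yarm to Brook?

Candidate routes:
Yarm - Pirton - Tarn - Brook: 19+10+2 = 31
Yarm - Pirton - Orton - Brook: 19+12+15 = 46
Yarm - Pirton - Ravel - Varne - Eskin - Tarn - Brook: 19+8+2+17+23+2 = 71
Yarm - Pirton - Ravel - Brook: 19+8+8 = 35
The minimum is 31 km via Yarm - Pirton - Tarn - Brook.

31 km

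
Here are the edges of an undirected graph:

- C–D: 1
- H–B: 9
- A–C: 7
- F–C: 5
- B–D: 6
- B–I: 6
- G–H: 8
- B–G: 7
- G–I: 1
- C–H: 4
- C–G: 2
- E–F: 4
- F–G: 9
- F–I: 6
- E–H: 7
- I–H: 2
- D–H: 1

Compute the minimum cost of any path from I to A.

Settle nodes by increasing distance from I:
I: 0
G: 1  (via I)
H: 2  (via I)
C: 3  (via G)
D: 3  (via H)
B: 6  (via I)
F: 6  (via I)
E: 9  (via H)
A: 10  (via C)
Shortest route: I → G → C → A = 10.

10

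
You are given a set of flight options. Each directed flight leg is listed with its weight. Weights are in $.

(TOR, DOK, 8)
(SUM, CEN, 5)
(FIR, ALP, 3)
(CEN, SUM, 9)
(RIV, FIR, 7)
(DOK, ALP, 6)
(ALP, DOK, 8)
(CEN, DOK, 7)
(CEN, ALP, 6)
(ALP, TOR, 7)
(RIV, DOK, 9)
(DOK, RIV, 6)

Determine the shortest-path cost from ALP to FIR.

Enumerating some paths:
ALP - TOR - DOK - RIV - FIR: 7+8+6+7 = 28
ALP - DOK - RIV - FIR: 8+6+7 = 21
Cheapest is ALP - DOK - RIV - FIR at $21.

$21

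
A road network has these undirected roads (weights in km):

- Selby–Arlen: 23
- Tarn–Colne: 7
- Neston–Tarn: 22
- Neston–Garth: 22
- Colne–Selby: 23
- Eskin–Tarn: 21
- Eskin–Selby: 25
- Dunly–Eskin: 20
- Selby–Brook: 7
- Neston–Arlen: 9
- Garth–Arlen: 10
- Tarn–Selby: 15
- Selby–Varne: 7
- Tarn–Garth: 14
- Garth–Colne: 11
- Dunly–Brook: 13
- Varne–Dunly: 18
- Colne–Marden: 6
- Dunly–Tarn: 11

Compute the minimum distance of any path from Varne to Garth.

Enumerating some paths:
Varne → Selby → Arlen → Garth: 7+23+10 = 40
Varne → Selby → Tarn → Garth: 7+15+14 = 36
The minimum is 36 km via Varne → Selby → Tarn → Garth.

36 km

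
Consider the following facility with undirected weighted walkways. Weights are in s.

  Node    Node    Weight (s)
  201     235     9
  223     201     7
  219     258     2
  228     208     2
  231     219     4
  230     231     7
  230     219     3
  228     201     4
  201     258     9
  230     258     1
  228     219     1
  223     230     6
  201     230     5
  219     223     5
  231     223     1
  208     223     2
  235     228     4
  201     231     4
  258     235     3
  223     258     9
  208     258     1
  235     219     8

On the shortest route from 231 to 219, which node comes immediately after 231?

219

Enumerating some paths:
231–223–219: 1+5 = 6
231–219: 4 = 4
The minimum is 4 s via 231–219.
So from 231 the first move is to 219.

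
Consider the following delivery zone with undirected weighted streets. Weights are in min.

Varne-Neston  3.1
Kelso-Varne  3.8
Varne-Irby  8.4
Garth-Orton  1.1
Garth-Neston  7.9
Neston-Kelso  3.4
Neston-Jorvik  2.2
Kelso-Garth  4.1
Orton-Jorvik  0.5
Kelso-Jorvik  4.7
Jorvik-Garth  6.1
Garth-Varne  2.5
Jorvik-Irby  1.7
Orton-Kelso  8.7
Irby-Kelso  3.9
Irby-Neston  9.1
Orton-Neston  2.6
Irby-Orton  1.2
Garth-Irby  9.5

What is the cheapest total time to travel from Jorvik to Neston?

2.2 min

Running Dijkstra from Jorvik:
Jorvik: 0
Orton: 0.5  (via Jorvik)
Garth: 1.6  (via Orton)
Irby: 1.7  (via Jorvik)
Neston: 2.2  (via Jorvik)
Shortest route: Jorvik–Neston = 2.2 min.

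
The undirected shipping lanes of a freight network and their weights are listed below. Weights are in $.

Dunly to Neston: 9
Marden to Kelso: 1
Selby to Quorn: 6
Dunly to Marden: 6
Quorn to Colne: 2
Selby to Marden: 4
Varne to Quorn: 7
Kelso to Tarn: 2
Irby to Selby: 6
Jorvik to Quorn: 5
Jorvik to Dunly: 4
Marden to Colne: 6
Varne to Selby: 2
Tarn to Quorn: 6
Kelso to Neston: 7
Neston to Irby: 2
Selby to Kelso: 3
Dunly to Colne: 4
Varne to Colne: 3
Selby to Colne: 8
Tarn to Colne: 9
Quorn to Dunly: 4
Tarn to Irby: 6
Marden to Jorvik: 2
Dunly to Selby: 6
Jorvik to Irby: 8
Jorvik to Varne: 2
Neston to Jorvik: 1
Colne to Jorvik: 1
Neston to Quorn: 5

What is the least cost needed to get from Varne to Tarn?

Enumerating some paths:
Varne–Colne–Jorvik–Marden–Kelso–Tarn: 3+1+2+1+2 = 9
Varne–Selby–Marden–Kelso–Tarn: 2+4+1+2 = 9
Varne–Selby–Kelso–Tarn: 2+3+2 = 7
Varne–Colne–Quorn–Tarn: 3+2+6 = 11
The minimum is $7 via Varne–Selby–Kelso–Tarn.

$7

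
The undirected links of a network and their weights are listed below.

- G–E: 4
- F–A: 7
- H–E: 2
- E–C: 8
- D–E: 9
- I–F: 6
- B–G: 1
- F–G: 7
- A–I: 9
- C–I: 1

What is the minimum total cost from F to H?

13

Enumerating some paths:
F → G → E → H: 7+4+2 = 13
F → I → C → E → H: 6+1+8+2 = 17
The minimum is 13 via F → G → E → H.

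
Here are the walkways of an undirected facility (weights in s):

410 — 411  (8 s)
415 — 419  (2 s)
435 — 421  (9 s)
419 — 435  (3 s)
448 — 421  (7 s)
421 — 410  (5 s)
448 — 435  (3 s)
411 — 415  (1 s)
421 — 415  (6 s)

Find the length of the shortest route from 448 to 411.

Running Dijkstra from 448:
448: 0
435: 3  (via 448)
419: 6  (via 435)
421: 7  (via 448)
415: 8  (via 419)
411: 9  (via 415)
Shortest route: 448 → 435 → 419 → 415 → 411 = 9 s.

9 s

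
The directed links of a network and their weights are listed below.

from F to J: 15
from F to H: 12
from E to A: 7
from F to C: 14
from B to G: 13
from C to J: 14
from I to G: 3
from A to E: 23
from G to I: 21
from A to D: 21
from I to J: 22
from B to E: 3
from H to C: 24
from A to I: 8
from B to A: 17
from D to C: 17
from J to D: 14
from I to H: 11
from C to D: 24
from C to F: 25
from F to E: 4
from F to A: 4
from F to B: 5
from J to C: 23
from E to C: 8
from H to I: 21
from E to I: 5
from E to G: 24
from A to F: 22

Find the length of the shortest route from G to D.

Enumerating some paths:
G–I–H–C–D: 21+11+24+24 = 80
G–I–J–D: 21+22+14 = 57
Cheapest is G–I–J–D at 57.

57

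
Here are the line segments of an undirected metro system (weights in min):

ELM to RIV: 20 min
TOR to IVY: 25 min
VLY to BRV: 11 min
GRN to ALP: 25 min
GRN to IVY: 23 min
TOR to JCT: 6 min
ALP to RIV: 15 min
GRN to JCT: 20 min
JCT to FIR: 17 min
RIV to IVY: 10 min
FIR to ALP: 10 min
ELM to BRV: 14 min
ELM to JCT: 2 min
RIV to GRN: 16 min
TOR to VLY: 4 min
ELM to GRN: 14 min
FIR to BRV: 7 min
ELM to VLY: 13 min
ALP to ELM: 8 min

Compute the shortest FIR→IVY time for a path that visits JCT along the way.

Shortest FIR→JCT: FIR → JCT = 17
Shortest JCT→IVY: JCT → TOR → IVY = 31
Total via JCT: 17 + 31 = 48 min.

48 min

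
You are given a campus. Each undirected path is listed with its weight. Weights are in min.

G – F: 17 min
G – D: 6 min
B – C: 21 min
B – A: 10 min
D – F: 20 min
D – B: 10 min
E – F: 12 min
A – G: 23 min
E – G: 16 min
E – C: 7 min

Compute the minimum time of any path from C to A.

Candidate routes:
C - E - G - A: 7+16+23 = 46
C - B - A: 21+10 = 31
The minimum is 31 min via C - B - A.

31 min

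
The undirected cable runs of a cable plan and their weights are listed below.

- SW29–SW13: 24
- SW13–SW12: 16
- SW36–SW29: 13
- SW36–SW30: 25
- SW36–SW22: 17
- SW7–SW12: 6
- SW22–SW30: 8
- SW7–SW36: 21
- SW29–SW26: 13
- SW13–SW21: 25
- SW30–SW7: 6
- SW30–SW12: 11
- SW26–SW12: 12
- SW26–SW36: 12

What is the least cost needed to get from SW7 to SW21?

Candidate routes:
SW7 - SW30 - SW12 - SW13 - SW21: 6+11+16+25 = 58
SW7 - SW12 - SW26 - SW29 - SW13 - SW21: 6+12+13+24+25 = 80
SW7 - SW12 - SW13 - SW21: 6+16+25 = 47
The minimum is 47 via SW7 - SW12 - SW13 - SW21.

47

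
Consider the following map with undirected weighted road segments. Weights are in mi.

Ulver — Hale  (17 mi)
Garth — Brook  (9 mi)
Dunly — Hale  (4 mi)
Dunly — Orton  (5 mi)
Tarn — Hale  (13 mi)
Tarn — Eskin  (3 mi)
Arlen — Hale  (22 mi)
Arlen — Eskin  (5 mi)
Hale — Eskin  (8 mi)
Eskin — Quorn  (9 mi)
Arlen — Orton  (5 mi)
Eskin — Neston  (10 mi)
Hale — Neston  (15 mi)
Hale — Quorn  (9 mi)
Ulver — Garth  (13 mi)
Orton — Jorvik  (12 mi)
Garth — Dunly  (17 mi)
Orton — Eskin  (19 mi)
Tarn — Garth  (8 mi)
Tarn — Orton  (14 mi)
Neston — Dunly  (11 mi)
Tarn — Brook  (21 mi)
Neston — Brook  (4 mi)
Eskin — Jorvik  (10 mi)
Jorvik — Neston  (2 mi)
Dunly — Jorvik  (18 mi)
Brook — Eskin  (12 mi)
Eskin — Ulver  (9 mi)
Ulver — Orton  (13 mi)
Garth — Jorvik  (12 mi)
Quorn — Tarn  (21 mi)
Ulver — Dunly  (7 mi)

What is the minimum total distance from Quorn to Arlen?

Shortest distances from Quorn:
Quorn: 0
Hale: 9  (via Quorn)
Eskin: 9  (via Quorn)
Tarn: 12  (via Eskin)
Dunly: 13  (via Hale)
Arlen: 14  (via Eskin)
Shortest route: Quorn–Eskin–Arlen = 14 mi.

14 mi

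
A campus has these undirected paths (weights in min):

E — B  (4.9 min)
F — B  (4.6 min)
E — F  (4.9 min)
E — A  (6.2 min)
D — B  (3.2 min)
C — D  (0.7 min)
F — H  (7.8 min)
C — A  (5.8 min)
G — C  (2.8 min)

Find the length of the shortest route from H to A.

Enumerating some paths:
H - F - E - A: 7.8+4.9+6.2 = 18.9
H - F - B - D - C - A: 7.8+4.6+3.2+0.7+5.8 = 22.1
Cheapest is H - F - E - A at 18.9 min.

18.9 min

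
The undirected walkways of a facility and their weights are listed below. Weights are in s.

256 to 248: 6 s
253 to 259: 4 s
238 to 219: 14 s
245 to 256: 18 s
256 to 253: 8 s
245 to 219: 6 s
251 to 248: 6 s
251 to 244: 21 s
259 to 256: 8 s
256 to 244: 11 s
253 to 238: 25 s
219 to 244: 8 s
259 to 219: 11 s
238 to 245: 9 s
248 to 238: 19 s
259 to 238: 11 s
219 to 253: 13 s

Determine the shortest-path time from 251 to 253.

Settle nodes by increasing distance from 251:
251: 0
248: 6  (via 251)
256: 12  (via 248)
253: 20  (via 256)
Shortest route: 251–248–256–253 = 20 s.

20 s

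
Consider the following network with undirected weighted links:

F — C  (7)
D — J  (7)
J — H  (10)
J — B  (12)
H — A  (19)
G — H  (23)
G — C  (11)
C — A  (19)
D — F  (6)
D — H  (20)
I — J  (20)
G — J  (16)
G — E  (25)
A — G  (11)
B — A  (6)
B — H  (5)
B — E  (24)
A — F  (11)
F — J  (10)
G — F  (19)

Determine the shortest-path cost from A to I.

Compare a few routes:
A → F → J → I: 11+10+20 = 41
A → F → D → J → I: 11+6+7+20 = 44
A → B → H → J → I: 6+5+10+20 = 41
A → B → J → I: 6+12+20 = 38
The minimum is 38 via A → B → J → I.

38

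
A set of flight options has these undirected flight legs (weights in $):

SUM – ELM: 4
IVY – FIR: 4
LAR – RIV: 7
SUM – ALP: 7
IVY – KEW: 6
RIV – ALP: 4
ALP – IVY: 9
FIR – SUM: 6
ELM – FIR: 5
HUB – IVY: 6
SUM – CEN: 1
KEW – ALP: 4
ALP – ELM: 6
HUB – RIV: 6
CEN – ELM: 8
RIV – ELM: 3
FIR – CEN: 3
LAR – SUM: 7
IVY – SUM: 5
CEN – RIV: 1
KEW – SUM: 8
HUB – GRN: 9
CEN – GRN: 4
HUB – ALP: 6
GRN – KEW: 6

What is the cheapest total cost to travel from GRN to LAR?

$12

Enumerating some paths:
GRN - CEN - SUM - LAR: 4+1+7 = 12
GRN - CEN - RIV - ELM - SUM - LAR: 4+1+3+4+7 = 19
GRN - CEN - SUM - ELM - RIV - LAR: 4+1+4+3+7 = 19
GRN - CEN - FIR - SUM - LAR: 4+3+6+7 = 20
The minimum is $12 via GRN - CEN - SUM - LAR.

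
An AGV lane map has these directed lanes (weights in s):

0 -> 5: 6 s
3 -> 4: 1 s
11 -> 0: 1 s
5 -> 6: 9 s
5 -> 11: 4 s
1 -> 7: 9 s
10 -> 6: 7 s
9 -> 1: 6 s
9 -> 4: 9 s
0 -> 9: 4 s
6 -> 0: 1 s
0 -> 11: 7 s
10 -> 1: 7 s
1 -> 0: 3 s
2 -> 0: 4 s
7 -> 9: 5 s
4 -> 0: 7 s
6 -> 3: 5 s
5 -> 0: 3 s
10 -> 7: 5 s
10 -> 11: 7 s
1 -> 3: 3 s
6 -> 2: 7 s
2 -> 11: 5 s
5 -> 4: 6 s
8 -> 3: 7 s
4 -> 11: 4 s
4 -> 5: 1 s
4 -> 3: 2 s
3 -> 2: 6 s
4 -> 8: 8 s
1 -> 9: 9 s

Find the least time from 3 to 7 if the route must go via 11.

Shortest 3→11: 3–4–11 = 5
Best 11 to 7: 11–0–9–1–7 costing 20
Total via 11: 5 + 20 = 25 s.

25 s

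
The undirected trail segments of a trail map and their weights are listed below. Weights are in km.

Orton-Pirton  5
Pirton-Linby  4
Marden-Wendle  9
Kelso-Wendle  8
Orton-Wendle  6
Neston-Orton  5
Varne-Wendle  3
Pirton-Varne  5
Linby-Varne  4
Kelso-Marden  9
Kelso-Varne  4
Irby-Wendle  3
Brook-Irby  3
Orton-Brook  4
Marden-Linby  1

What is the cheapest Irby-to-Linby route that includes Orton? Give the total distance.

16 km

Best Irby to Orton: Irby → Brook → Orton costing 7
Shortest Orton→Linby: Orton → Pirton → Linby = 9
Total via Orton: 7 + 9 = 16 km.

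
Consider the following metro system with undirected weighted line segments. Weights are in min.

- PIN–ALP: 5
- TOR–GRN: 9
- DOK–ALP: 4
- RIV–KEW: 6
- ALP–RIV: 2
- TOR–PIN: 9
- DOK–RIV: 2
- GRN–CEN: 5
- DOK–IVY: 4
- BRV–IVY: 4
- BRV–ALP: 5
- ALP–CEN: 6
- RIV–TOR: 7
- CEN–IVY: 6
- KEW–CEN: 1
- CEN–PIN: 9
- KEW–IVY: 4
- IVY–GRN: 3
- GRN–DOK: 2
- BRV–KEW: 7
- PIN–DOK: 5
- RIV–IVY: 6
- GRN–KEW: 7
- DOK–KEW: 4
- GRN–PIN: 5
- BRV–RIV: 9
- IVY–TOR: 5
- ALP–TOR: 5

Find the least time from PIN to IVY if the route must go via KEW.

13 min

Best PIN to KEW: PIN–DOK–KEW costing 9
Best KEW to IVY: KEW–IVY costing 4
Total via KEW: 9 + 4 = 13 min.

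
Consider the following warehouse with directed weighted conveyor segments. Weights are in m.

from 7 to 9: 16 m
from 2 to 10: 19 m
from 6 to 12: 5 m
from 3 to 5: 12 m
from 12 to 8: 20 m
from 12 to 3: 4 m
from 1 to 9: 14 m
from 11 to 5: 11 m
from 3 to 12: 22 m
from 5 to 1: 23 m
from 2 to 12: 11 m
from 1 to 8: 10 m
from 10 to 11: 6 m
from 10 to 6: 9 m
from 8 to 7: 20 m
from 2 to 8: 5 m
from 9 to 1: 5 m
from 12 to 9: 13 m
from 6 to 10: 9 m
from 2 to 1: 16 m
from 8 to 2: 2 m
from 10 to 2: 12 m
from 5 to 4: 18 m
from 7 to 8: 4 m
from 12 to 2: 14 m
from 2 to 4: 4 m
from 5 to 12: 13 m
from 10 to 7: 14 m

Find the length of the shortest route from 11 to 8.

Enumerating some paths:
11–5–12–2–8: 11+13+14+5 = 43
11–5–1–8: 11+23+10 = 44
11–5–12–8: 11+13+20 = 44
The minimum is 43 m via 11–5–12–2–8.

43 m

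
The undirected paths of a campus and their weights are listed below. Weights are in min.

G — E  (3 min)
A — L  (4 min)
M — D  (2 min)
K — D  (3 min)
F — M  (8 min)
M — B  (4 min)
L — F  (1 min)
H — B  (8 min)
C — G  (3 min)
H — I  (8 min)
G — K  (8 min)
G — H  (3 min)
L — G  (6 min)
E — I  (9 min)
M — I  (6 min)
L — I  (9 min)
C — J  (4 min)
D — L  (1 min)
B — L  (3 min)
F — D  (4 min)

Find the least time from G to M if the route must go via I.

Shortest G→I: G → H → I = 11
Best I to M: I → M costing 6
Total via I: 11 + 6 = 17 min.

17 min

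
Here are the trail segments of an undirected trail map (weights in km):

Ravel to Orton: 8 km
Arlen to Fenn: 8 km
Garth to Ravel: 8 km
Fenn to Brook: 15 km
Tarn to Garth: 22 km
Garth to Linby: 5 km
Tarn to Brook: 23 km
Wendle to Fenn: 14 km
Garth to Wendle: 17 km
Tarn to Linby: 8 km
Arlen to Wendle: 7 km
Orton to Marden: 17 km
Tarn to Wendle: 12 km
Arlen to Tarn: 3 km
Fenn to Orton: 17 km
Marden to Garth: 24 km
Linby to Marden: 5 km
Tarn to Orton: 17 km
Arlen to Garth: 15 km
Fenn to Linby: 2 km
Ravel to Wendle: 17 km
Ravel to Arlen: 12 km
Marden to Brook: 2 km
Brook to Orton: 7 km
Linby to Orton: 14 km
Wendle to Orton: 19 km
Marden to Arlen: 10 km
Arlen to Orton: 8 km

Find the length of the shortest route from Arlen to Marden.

10 km

Candidate routes:
Arlen - Marden: 10 = 10
Arlen - Tarn - Linby - Marden: 3+8+5 = 16
Arlen - Fenn - Linby - Marden: 8+2+5 = 15
The minimum is 10 km via Arlen - Marden.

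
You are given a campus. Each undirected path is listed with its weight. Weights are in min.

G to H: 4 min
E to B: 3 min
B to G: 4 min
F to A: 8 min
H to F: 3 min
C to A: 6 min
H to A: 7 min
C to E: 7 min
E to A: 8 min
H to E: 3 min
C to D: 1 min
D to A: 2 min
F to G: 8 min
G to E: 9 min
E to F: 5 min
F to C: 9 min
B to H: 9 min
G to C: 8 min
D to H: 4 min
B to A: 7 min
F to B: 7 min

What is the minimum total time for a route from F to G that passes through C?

16 min

Best F to C: F → H → D → C costing 8
Best C to G: C → G costing 8
Total via C: 8 + 8 = 16 min.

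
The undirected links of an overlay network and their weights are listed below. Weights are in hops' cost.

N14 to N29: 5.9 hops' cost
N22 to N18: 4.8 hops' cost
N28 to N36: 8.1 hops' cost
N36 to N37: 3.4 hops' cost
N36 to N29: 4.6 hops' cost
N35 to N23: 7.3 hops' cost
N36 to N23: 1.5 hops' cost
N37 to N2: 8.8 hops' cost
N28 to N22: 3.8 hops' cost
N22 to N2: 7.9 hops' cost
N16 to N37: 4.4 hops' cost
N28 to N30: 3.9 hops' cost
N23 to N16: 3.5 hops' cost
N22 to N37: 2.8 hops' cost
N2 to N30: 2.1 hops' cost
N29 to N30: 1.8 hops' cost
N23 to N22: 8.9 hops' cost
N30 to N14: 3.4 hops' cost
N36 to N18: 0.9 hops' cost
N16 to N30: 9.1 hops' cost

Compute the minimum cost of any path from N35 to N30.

15.2 hops' cost

Settle nodes by increasing distance from N35:
N35: 0
N23: 7.3  (via N35)
N36: 8.8  (via N23)
N18: 9.7  (via N36)
N16: 10.8  (via N23)
N37: 12.2  (via N36)
N29: 13.4  (via N36)
N22: 14.5  (via N18)
N30: 15.2  (via N29)
Shortest route: N35 → N23 → N36 → N29 → N30 = 15.2 hops' cost.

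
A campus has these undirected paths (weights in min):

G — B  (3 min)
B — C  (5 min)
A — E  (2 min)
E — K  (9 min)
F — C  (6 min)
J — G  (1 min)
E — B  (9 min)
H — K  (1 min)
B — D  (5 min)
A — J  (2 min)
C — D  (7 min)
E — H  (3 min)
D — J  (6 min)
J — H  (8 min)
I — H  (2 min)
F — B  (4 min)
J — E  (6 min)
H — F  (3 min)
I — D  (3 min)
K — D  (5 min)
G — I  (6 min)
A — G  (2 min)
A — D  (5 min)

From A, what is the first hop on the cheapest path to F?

Compare a few routes:
A → E → H → F: 2+3+3 = 8
A → G → B → F: 2+3+4 = 9
The minimum is 8 min via A → E → H → F.
So from A the first move is to E.

E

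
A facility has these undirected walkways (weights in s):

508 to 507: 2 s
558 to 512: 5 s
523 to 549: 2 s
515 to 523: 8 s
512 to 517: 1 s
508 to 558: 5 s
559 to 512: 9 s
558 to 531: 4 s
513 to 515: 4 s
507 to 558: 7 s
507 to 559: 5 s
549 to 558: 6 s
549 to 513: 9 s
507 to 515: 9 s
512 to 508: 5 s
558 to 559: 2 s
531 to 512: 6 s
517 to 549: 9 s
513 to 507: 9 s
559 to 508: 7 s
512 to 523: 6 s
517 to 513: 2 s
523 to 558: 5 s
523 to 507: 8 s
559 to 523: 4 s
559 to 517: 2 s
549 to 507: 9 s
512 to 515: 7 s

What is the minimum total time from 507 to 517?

Compare a few routes:
507–559–517: 5+2 = 7
507–508–512–517: 2+5+1 = 8
Cheapest is 507–559–517 at 7 s.

7 s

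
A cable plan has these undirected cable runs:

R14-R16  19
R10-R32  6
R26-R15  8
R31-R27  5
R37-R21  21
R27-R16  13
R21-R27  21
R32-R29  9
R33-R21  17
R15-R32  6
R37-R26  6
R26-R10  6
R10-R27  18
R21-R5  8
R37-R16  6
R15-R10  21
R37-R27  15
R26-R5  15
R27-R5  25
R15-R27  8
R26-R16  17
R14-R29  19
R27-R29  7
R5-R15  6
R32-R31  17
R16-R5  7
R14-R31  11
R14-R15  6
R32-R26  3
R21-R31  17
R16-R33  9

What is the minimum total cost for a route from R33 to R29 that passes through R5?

Shortest R33→R5: R33–R16–R5 = 16
Shortest R5→R29: R5–R15–R32–R29 = 21
Total via R5: 16 + 21 = 37.

37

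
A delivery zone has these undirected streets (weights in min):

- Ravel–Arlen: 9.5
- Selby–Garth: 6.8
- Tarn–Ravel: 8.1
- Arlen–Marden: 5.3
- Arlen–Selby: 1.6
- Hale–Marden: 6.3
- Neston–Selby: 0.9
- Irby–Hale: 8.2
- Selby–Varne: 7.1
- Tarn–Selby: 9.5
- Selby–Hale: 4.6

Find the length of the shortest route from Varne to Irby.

Running Dijkstra from Varne:
Varne: 0
Selby: 7.1  (via Varne)
Neston: 8  (via Selby)
Arlen: 8.7  (via Selby)
Hale: 11.7  (via Selby)
Garth: 13.9  (via Selby)
Marden: 14  (via Arlen)
Tarn: 16.6  (via Selby)
Ravel: 18.2  (via Arlen)
Irby: 19.9  (via Hale)
Shortest route: Varne → Selby → Hale → Irby = 19.9 min.

19.9 min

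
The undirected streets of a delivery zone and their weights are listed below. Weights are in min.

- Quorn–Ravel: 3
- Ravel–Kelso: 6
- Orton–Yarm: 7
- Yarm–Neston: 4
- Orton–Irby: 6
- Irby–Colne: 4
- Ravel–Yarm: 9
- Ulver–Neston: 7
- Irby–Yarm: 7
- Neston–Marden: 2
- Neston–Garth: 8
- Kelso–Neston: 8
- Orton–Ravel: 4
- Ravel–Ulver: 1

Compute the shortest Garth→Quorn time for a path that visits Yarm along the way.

24 min

Shortest Garth→Yarm: Garth–Neston–Yarm = 12
Best Yarm to Quorn: Yarm–Ravel–Quorn costing 12
Total via Yarm: 12 + 12 = 24 min.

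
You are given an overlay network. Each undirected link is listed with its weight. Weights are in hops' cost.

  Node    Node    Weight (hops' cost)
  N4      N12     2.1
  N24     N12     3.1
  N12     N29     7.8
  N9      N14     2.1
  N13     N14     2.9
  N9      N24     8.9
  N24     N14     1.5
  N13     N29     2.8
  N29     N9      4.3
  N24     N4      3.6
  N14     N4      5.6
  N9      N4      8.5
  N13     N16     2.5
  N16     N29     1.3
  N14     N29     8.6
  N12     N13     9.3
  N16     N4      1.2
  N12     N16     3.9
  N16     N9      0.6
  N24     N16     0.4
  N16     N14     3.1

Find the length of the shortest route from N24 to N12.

Settle nodes by increasing distance from N24:
N24: 0
N16: 0.4  (via N24)
N9: 1  (via N16)
N14: 1.5  (via N24)
N4: 1.6  (via N16)
N29: 1.7  (via N16)
N13: 2.9  (via N16)
N12: 3.1  (via N24)
Shortest route: N24–N12 = 3.1 hops' cost.

3.1 hops' cost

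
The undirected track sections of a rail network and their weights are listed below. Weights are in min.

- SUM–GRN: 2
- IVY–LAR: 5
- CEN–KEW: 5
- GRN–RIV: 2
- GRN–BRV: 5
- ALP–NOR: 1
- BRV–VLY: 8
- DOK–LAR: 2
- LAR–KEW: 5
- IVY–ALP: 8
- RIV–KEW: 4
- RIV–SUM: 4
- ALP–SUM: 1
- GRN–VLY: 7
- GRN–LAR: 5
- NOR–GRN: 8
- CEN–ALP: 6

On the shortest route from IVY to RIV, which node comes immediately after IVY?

Candidate routes:
IVY → LAR → GRN → RIV: 5+5+2 = 12
IVY → ALP → SUM → GRN → RIV: 8+1+2+2 = 13
IVY → ALP → SUM → RIV: 8+1+4 = 13
The minimum is 12 min via IVY → LAR → GRN → RIV.
So from IVY the first move is to LAR.

LAR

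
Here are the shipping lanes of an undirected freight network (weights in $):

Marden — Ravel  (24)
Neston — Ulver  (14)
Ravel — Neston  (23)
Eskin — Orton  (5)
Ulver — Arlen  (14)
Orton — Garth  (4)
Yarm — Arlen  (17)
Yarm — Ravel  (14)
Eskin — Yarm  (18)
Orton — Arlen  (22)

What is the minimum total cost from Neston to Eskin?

Running Dijkstra from Neston:
Neston: 0
Ulver: 14  (via Neston)
Ravel: 23  (via Neston)
Arlen: 28  (via Ulver)
Yarm: 37  (via Ravel)
Marden: 47  (via Ravel)
Orton: 50  (via Arlen)
Garth: 54  (via Orton)
Eskin: 55  (via Yarm)
Shortest route: Neston–Ravel–Yarm–Eskin = $55.

$55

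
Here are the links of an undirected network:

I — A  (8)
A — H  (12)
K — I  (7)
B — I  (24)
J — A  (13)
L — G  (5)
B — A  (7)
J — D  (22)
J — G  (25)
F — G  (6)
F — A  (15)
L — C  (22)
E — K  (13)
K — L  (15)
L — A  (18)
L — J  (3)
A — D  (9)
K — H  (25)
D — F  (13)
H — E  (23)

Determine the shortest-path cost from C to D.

46

Shortest distances from C:
C: 0
L: 22  (via C)
J: 25  (via L)
G: 27  (via L)
F: 33  (via G)
K: 37  (via L)
A: 38  (via J)
I: 44  (via K)
B: 45  (via A)
D: 46  (via F)
Shortest route: C–L–G–F–D = 46.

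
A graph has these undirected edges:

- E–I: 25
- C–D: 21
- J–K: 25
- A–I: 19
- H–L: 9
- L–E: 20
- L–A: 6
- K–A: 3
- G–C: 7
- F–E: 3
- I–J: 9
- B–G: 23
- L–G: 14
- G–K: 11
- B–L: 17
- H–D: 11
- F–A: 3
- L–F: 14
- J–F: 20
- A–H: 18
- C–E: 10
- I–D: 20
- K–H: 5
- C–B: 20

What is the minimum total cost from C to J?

Settle nodes by increasing distance from C:
C: 0
G: 7  (via C)
E: 10  (via C)
F: 13  (via E)
A: 16  (via F)
K: 18  (via G)
B: 20  (via C)
D: 21  (via C)
L: 21  (via G)
H: 23  (via K)
J: 33  (via F)
Shortest route: C → E → F → J = 33.

33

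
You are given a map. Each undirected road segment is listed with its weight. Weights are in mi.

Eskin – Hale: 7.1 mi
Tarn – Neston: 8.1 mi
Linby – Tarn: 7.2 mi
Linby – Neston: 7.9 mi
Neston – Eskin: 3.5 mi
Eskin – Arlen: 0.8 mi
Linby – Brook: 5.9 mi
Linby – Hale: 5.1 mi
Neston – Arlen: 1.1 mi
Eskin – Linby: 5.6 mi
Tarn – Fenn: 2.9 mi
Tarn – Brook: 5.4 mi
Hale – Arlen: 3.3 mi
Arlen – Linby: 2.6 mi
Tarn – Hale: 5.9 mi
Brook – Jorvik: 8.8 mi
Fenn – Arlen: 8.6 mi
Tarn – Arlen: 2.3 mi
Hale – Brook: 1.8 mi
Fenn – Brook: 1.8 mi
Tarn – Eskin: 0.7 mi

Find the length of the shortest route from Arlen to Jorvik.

13.9 mi

Running Dijkstra from Arlen:
Arlen: 0
Eskin: 0.8  (via Arlen)
Neston: 1.1  (via Arlen)
Tarn: 1.5  (via Eskin)
Linby: 2.6  (via Arlen)
Hale: 3.3  (via Arlen)
Fenn: 4.4  (via Tarn)
Brook: 5.1  (via Hale)
Jorvik: 13.9  (via Brook)
Shortest route: Arlen → Hale → Brook → Jorvik = 13.9 mi.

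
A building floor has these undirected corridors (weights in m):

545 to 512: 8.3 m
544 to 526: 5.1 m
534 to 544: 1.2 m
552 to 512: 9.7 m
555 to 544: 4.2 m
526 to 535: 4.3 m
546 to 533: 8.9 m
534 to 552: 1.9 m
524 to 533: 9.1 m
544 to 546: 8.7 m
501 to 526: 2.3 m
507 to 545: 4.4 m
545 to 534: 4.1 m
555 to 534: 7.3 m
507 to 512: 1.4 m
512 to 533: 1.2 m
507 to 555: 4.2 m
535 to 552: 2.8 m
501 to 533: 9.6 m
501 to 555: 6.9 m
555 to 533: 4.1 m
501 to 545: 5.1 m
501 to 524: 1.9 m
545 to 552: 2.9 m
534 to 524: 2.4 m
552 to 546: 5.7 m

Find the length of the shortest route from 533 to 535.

Shortest distances from 533:
533: 0
512: 1.2  (via 533)
507: 2.6  (via 512)
555: 4.1  (via 533)
545: 7  (via 507)
544: 8.3  (via 555)
546: 8.9  (via 533)
524: 9.1  (via 533)
534: 9.5  (via 544)
501: 9.6  (via 533)
552: 9.9  (via 545)
526: 11.9  (via 501)
535: 12.7  (via 552)
Shortest route: 533 → 512 → 507 → 545 → 552 → 535 = 12.7 m.

12.7 m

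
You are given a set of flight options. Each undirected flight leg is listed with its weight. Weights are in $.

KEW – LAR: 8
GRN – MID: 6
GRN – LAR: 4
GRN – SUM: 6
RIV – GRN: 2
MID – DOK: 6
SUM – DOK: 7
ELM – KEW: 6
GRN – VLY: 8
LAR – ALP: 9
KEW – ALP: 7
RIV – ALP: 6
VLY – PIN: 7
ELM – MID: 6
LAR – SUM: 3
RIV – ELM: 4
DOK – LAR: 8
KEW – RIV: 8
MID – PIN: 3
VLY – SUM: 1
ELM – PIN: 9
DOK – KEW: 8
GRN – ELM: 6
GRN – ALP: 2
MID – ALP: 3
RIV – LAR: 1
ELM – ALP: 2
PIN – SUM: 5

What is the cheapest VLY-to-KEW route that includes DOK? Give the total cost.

$16

Shortest VLY→DOK: VLY–SUM–DOK = 8
Shortest DOK→KEW: DOK–KEW = 8
Total via DOK: 8 + 8 = $16.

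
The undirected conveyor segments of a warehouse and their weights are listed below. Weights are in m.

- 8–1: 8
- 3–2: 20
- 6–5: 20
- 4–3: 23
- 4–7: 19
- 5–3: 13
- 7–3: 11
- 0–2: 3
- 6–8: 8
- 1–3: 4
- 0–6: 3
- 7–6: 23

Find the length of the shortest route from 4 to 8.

Candidate routes:
4–3–1–8: 23+4+8 = 35
4–7–3–1–8: 19+11+4+8 = 42
Cheapest is 4–3–1–8 at 35 m.

35 m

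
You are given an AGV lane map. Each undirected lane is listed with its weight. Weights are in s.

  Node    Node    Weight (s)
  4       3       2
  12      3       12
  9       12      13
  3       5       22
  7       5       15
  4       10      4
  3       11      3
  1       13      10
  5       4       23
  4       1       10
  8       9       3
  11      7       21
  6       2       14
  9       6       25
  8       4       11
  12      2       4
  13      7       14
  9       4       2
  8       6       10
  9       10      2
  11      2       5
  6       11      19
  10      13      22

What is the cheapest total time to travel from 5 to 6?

38 s

Settle nodes by increasing distance from 5:
5: 0
7: 15  (via 5)
3: 22  (via 5)
4: 23  (via 5)
9: 25  (via 4)
11: 25  (via 3)
10: 27  (via 4)
8: 28  (via 9)
13: 29  (via 7)
2: 30  (via 11)
1: 33  (via 4)
12: 34  (via 3)
6: 38  (via 8)
Shortest route: 5–4–9–8–6 = 38 s.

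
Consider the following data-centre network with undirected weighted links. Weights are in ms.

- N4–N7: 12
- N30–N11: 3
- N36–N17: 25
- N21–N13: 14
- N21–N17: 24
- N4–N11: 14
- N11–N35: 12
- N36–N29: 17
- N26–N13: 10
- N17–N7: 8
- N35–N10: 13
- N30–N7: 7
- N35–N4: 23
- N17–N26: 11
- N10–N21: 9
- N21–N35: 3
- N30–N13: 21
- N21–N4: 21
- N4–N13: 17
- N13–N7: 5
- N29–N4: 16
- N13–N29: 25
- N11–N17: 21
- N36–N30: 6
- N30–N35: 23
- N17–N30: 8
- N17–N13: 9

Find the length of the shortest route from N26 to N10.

33 ms

Enumerating some paths:
N26 → N13 → N21 → N35 → N10: 10+14+3+13 = 40
N26 → N17 → N21 → N10: 11+24+9 = 44
N26 → N13 → N21 → N10: 10+14+9 = 33
N26 → N17 → N13 → N21 → N10: 11+9+14+9 = 43
Cheapest is N26 → N13 → N21 → N10 at 33 ms.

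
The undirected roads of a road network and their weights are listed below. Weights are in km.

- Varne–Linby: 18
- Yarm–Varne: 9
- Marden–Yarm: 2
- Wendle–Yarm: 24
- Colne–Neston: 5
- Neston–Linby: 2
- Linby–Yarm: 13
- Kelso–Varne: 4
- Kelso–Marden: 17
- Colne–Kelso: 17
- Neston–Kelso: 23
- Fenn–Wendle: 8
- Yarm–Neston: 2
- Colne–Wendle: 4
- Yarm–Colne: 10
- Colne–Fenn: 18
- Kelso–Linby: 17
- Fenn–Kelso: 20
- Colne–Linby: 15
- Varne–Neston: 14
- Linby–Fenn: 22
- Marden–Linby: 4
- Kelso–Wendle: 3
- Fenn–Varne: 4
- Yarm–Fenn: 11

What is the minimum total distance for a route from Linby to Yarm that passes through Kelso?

27 km

Best Linby to Kelso: Linby → Neston → Colne → Wendle → Kelso costing 14
Shortest Kelso→Yarm: Kelso → Varne → Yarm = 13
Total via Kelso: 14 + 13 = 27 km.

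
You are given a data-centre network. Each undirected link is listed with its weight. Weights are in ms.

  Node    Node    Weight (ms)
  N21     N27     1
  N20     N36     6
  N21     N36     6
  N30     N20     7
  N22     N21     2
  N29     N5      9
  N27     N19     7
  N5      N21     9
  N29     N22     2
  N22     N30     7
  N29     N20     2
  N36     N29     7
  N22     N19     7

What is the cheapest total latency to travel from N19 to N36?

Settle nodes by increasing distance from N19:
N19: 0
N27: 7  (via N19)
N22: 7  (via N19)
N21: 8  (via N27)
N29: 9  (via N22)
N20: 11  (via N29)
N30: 14  (via N22)
N36: 14  (via N21)
Shortest route: N19–N27–N21–N36 = 14 ms.

14 ms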